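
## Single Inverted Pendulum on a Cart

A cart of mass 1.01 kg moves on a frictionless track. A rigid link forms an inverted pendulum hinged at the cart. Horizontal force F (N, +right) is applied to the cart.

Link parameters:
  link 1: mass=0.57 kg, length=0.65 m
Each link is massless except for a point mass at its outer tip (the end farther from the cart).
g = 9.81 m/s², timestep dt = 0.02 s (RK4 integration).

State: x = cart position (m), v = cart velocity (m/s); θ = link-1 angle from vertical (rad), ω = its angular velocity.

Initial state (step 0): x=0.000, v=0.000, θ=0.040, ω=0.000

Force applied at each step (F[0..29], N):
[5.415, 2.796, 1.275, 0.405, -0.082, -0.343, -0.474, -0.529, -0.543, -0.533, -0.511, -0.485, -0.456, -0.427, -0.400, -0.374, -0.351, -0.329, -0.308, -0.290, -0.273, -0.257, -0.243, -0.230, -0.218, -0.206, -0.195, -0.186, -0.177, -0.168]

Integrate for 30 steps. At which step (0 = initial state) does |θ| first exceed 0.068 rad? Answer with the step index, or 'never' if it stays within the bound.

apply F[0]=+5.415 → step 1: x=0.001, v=0.103, θ=0.039, ω=-0.146
apply F[1]=+2.796 → step 2: x=0.004, v=0.154, θ=0.035, ω=-0.214
apply F[2]=+1.275 → step 3: x=0.007, v=0.176, θ=0.030, ω=-0.237
apply F[3]=+0.405 → step 4: x=0.010, v=0.181, θ=0.026, ω=-0.236
apply F[4]=-0.082 → step 5: x=0.014, v=0.176, θ=0.021, ω=-0.223
apply F[5]=-0.343 → step 6: x=0.017, v=0.167, θ=0.017, ω=-0.203
apply F[6]=-0.474 → step 7: x=0.021, v=0.156, θ=0.013, ω=-0.182
apply F[7]=-0.529 → step 8: x=0.024, v=0.145, θ=0.010, ω=-0.160
apply F[8]=-0.543 → step 9: x=0.026, v=0.133, θ=0.007, ω=-0.140
apply F[9]=-0.533 → step 10: x=0.029, v=0.122, θ=0.004, ω=-0.121
apply F[10]=-0.511 → step 11: x=0.031, v=0.112, θ=0.002, ω=-0.104
apply F[11]=-0.485 → step 12: x=0.034, v=0.102, θ=-0.000, ω=-0.089
apply F[12]=-0.456 → step 13: x=0.035, v=0.093, θ=-0.002, ω=-0.076
apply F[13]=-0.427 → step 14: x=0.037, v=0.085, θ=-0.003, ω=-0.064
apply F[14]=-0.400 → step 15: x=0.039, v=0.077, θ=-0.004, ω=-0.054
apply F[15]=-0.374 → step 16: x=0.040, v=0.070, θ=-0.005, ω=-0.045
apply F[16]=-0.351 → step 17: x=0.042, v=0.064, θ=-0.006, ω=-0.037
apply F[17]=-0.329 → step 18: x=0.043, v=0.058, θ=-0.007, ω=-0.030
apply F[18]=-0.308 → step 19: x=0.044, v=0.053, θ=-0.007, ω=-0.024
apply F[19]=-0.290 → step 20: x=0.045, v=0.048, θ=-0.008, ω=-0.019
apply F[20]=-0.273 → step 21: x=0.046, v=0.044, θ=-0.008, ω=-0.014
apply F[21]=-0.257 → step 22: x=0.047, v=0.039, θ=-0.008, ω=-0.010
apply F[22]=-0.243 → step 23: x=0.048, v=0.036, θ=-0.009, ω=-0.007
apply F[23]=-0.230 → step 24: x=0.048, v=0.032, θ=-0.009, ω=-0.004
apply F[24]=-0.218 → step 25: x=0.049, v=0.029, θ=-0.009, ω=-0.001
apply F[25]=-0.206 → step 26: x=0.049, v=0.025, θ=-0.009, ω=0.001
apply F[26]=-0.195 → step 27: x=0.050, v=0.023, θ=-0.009, ω=0.003
apply F[27]=-0.186 → step 28: x=0.050, v=0.020, θ=-0.009, ω=0.004
apply F[28]=-0.177 → step 29: x=0.051, v=0.017, θ=-0.009, ω=0.005
apply F[29]=-0.168 → step 30: x=0.051, v=0.015, θ=-0.008, ω=0.007
max |θ| = 0.040 ≤ 0.068 over all 31 states.

Answer: never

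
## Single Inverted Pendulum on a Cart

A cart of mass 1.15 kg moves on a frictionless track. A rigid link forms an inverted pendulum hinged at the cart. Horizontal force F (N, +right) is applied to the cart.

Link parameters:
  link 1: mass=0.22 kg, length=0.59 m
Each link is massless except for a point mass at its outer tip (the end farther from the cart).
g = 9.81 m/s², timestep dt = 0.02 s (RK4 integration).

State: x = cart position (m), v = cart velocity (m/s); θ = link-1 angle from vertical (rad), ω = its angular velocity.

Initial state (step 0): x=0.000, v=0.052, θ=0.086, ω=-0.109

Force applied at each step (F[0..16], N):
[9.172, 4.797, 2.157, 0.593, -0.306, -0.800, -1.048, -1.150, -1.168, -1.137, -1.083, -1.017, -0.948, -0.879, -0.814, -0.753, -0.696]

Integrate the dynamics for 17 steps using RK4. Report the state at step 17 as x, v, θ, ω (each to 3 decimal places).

apply F[0]=+9.172 → step 1: x=0.003, v=0.208, θ=0.081, ω=-0.345
apply F[1]=+4.797 → step 2: x=0.008, v=0.289, θ=0.073, ω=-0.455
apply F[2]=+2.157 → step 3: x=0.014, v=0.324, θ=0.064, ω=-0.491
apply F[3]=+0.593 → step 4: x=0.020, v=0.332, θ=0.054, ω=-0.485
apply F[4]=-0.306 → step 5: x=0.027, v=0.325, θ=0.045, ω=-0.457
apply F[5]=-0.800 → step 6: x=0.033, v=0.309, θ=0.036, ω=-0.417
apply F[6]=-1.048 → step 7: x=0.039, v=0.290, θ=0.028, ω=-0.374
apply F[7]=-1.150 → step 8: x=0.045, v=0.269, θ=0.021, ω=-0.330
apply F[8]=-1.168 → step 9: x=0.050, v=0.248, θ=0.015, ω=-0.288
apply F[9]=-1.137 → step 10: x=0.055, v=0.228, θ=0.010, ω=-0.250
apply F[10]=-1.083 → step 11: x=0.059, v=0.208, θ=0.005, ω=-0.215
apply F[11]=-1.017 → step 12: x=0.063, v=0.191, θ=0.001, ω=-0.184
apply F[12]=-0.948 → step 13: x=0.067, v=0.174, θ=-0.002, ω=-0.157
apply F[13]=-0.879 → step 14: x=0.070, v=0.159, θ=-0.005, ω=-0.132
apply F[14]=-0.814 → step 15: x=0.073, v=0.145, θ=-0.008, ω=-0.111
apply F[15]=-0.753 → step 16: x=0.076, v=0.132, θ=-0.010, ω=-0.092
apply F[16]=-0.696 → step 17: x=0.078, v=0.121, θ=-0.011, ω=-0.076

Answer: x=0.078, v=0.121, θ=-0.011, ω=-0.076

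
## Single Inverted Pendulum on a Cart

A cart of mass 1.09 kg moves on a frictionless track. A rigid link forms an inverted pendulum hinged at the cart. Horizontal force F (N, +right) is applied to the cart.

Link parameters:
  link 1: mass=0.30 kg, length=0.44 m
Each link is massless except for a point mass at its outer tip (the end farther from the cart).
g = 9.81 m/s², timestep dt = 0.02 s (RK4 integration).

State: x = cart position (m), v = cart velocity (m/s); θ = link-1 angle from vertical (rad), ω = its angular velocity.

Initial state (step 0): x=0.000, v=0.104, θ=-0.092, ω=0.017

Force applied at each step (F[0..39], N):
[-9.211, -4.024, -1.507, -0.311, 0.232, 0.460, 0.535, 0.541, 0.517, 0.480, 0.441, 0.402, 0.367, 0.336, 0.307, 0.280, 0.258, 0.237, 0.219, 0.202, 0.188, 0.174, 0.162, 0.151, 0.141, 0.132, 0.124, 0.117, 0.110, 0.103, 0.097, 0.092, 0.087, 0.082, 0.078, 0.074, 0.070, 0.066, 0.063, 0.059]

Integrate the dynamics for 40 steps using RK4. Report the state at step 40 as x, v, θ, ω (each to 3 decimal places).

Answer: x=-0.037, v=0.004, θ=0.004, ω=-0.005

Derivation:
apply F[0]=-9.211 → step 1: x=0.000, v=-0.060, θ=-0.088, ω=0.347
apply F[1]=-4.024 → step 2: x=-0.001, v=-0.129, θ=-0.080, ω=0.466
apply F[2]=-1.507 → step 3: x=-0.004, v=-0.153, θ=-0.071, ω=0.486
apply F[3]=-0.311 → step 4: x=-0.007, v=-0.155, θ=-0.061, ω=0.462
apply F[4]=+0.232 → step 5: x=-0.010, v=-0.147, θ=-0.052, ω=0.420
apply F[5]=+0.460 → step 6: x=-0.013, v=-0.136, θ=-0.045, ω=0.373
apply F[6]=+0.535 → step 7: x=-0.016, v=-0.124, θ=-0.038, ω=0.328
apply F[7]=+0.541 → step 8: x=-0.018, v=-0.113, θ=-0.031, ω=0.286
apply F[8]=+0.517 → step 9: x=-0.020, v=-0.102, θ=-0.026, ω=0.248
apply F[9]=+0.480 → step 10: x=-0.022, v=-0.092, θ=-0.021, ω=0.214
apply F[10]=+0.441 → step 11: x=-0.024, v=-0.082, θ=-0.017, ω=0.185
apply F[11]=+0.402 → step 12: x=-0.026, v=-0.074, θ=-0.014, ω=0.159
apply F[12]=+0.367 → step 13: x=-0.027, v=-0.067, θ=-0.011, ω=0.137
apply F[13]=+0.336 → step 14: x=-0.028, v=-0.060, θ=-0.008, ω=0.117
apply F[14]=+0.307 → step 15: x=-0.029, v=-0.054, θ=-0.006, ω=0.100
apply F[15]=+0.280 → step 16: x=-0.030, v=-0.049, θ=-0.004, ω=0.086
apply F[16]=+0.258 → step 17: x=-0.031, v=-0.044, θ=-0.003, ω=0.073
apply F[17]=+0.237 → step 18: x=-0.032, v=-0.039, θ=-0.002, ω=0.062
apply F[18]=+0.219 → step 19: x=-0.033, v=-0.035, θ=-0.000, ω=0.052
apply F[19]=+0.202 → step 20: x=-0.034, v=-0.031, θ=0.001, ω=0.044
apply F[20]=+0.188 → step 21: x=-0.034, v=-0.028, θ=0.001, ω=0.037
apply F[21]=+0.174 → step 22: x=-0.035, v=-0.025, θ=0.002, ω=0.030
apply F[22]=+0.162 → step 23: x=-0.035, v=-0.022, θ=0.003, ω=0.025
apply F[23]=+0.151 → step 24: x=-0.036, v=-0.020, θ=0.003, ω=0.020
apply F[24]=+0.141 → step 25: x=-0.036, v=-0.017, θ=0.003, ω=0.016
apply F[25]=+0.132 → step 26: x=-0.036, v=-0.015, θ=0.004, ω=0.013
apply F[26]=+0.124 → step 27: x=-0.037, v=-0.013, θ=0.004, ω=0.010
apply F[27]=+0.117 → step 28: x=-0.037, v=-0.011, θ=0.004, ω=0.007
apply F[28]=+0.110 → step 29: x=-0.037, v=-0.009, θ=0.004, ω=0.005
apply F[29]=+0.103 → step 30: x=-0.037, v=-0.007, θ=0.004, ω=0.003
apply F[30]=+0.097 → step 31: x=-0.037, v=-0.006, θ=0.004, ω=0.001
apply F[31]=+0.092 → step 32: x=-0.037, v=-0.004, θ=0.004, ω=-0.000
apply F[32]=+0.087 → step 33: x=-0.037, v=-0.003, θ=0.004, ω=-0.001
apply F[33]=+0.082 → step 34: x=-0.038, v=-0.002, θ=0.004, ω=-0.002
apply F[34]=+0.078 → step 35: x=-0.038, v=-0.001, θ=0.004, ω=-0.003
apply F[35]=+0.074 → step 36: x=-0.038, v=0.001, θ=0.004, ω=-0.004
apply F[36]=+0.070 → step 37: x=-0.038, v=0.002, θ=0.004, ω=-0.004
apply F[37]=+0.066 → step 38: x=-0.037, v=0.003, θ=0.004, ω=-0.005
apply F[38]=+0.063 → step 39: x=-0.037, v=0.004, θ=0.004, ω=-0.005
apply F[39]=+0.059 → step 40: x=-0.037, v=0.004, θ=0.004, ω=-0.005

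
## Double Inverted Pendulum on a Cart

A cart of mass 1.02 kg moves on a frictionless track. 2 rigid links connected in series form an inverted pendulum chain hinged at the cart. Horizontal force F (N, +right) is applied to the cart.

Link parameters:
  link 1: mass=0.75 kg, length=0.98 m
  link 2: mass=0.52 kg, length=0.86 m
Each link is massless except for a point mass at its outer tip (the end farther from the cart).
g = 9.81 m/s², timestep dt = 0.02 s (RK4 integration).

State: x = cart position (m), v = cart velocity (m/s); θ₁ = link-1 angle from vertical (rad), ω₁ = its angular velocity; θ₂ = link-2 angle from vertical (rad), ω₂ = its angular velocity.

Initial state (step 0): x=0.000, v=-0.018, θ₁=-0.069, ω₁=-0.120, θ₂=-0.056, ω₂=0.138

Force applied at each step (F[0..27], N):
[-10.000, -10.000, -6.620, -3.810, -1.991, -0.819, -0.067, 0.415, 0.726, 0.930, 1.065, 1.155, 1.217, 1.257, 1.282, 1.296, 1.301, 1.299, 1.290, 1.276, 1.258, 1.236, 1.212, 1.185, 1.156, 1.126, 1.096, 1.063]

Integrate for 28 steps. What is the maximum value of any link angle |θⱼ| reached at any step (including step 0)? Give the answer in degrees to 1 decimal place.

Answer: 4.0°

Derivation:
apply F[0]=-10.000 → step 1: x=-0.002, v=-0.196, θ₁=-0.070, ω₁=0.045, θ₂=-0.053, ω₂=0.144
apply F[1]=-10.000 → step 2: x=-0.008, v=-0.374, θ₁=-0.067, ω₁=0.210, θ₂=-0.050, ω₂=0.151
apply F[2]=-6.620 → step 3: x=-0.016, v=-0.488, θ₁=-0.062, ω₁=0.311, θ₂=-0.047, ω₂=0.157
apply F[3]=-3.810 → step 4: x=-0.027, v=-0.548, θ₁=-0.055, ω₁=0.359, θ₂=-0.044, ω₂=0.163
apply F[4]=-1.991 → step 5: x=-0.038, v=-0.575, θ₁=-0.048, ω₁=0.374, θ₂=-0.041, ω₂=0.166
apply F[5]=-0.819 → step 6: x=-0.050, v=-0.580, θ₁=-0.041, ω₁=0.370, θ₂=-0.037, ω₂=0.168
apply F[6]=-0.067 → step 7: x=-0.061, v=-0.573, θ₁=-0.033, ω₁=0.355, θ₂=-0.034, ω₂=0.169
apply F[7]=+0.415 → step 8: x=-0.072, v=-0.557, θ₁=-0.026, ω₁=0.333, θ₂=-0.031, ω₂=0.168
apply F[8]=+0.726 → step 9: x=-0.083, v=-0.538, θ₁=-0.020, ω₁=0.309, θ₂=-0.027, ω₂=0.166
apply F[9]=+0.930 → step 10: x=-0.094, v=-0.515, θ₁=-0.014, ω₁=0.284, θ₂=-0.024, ω₂=0.162
apply F[10]=+1.065 → step 11: x=-0.104, v=-0.492, θ₁=-0.009, ω₁=0.260, θ₂=-0.021, ω₂=0.158
apply F[11]=+1.155 → step 12: x=-0.114, v=-0.467, θ₁=-0.004, ω₁=0.236, θ₂=-0.018, ω₂=0.153
apply F[12]=+1.217 → step 13: x=-0.123, v=-0.443, θ₁=0.001, ω₁=0.213, θ₂=-0.015, ω₂=0.147
apply F[13]=+1.257 → step 14: x=-0.131, v=-0.419, θ₁=0.005, ω₁=0.191, θ₂=-0.012, ω₂=0.141
apply F[14]=+1.282 → step 15: x=-0.139, v=-0.396, θ₁=0.008, ω₁=0.171, θ₂=-0.009, ω₂=0.135
apply F[15]=+1.296 → step 16: x=-0.147, v=-0.373, θ₁=0.012, ω₁=0.152, θ₂=-0.006, ω₂=0.128
apply F[16]=+1.301 → step 17: x=-0.154, v=-0.351, θ₁=0.015, ω₁=0.134, θ₂=-0.004, ω₂=0.121
apply F[17]=+1.299 → step 18: x=-0.161, v=-0.329, θ₁=0.017, ω₁=0.118, θ₂=-0.002, ω₂=0.114
apply F[18]=+1.290 → step 19: x=-0.168, v=-0.308, θ₁=0.019, ω₁=0.103, θ₂=0.001, ω₂=0.107
apply F[19]=+1.276 → step 20: x=-0.173, v=-0.288, θ₁=0.021, ω₁=0.089, θ₂=0.003, ω₂=0.099
apply F[20]=+1.258 → step 21: x=-0.179, v=-0.269, θ₁=0.023, ω₁=0.076, θ₂=0.005, ω₂=0.092
apply F[21]=+1.236 → step 22: x=-0.184, v=-0.250, θ₁=0.024, ω₁=0.064, θ₂=0.006, ω₂=0.085
apply F[22]=+1.212 → step 23: x=-0.189, v=-0.232, θ₁=0.025, ω₁=0.054, θ₂=0.008, ω₂=0.079
apply F[23]=+1.185 → step 24: x=-0.194, v=-0.216, θ₁=0.026, ω₁=0.044, θ₂=0.010, ω₂=0.072
apply F[24]=+1.156 → step 25: x=-0.198, v=-0.199, θ₁=0.027, ω₁=0.035, θ₂=0.011, ω₂=0.066
apply F[25]=+1.126 → step 26: x=-0.202, v=-0.184, θ₁=0.028, ω₁=0.027, θ₂=0.012, ω₂=0.060
apply F[26]=+1.096 → step 27: x=-0.205, v=-0.169, θ₁=0.028, ω₁=0.020, θ₂=0.013, ω₂=0.054
apply F[27]=+1.063 → step 28: x=-0.208, v=-0.156, θ₁=0.029, ω₁=0.013, θ₂=0.014, ω₂=0.048
Max |angle| over trajectory = 0.070 rad = 4.0°.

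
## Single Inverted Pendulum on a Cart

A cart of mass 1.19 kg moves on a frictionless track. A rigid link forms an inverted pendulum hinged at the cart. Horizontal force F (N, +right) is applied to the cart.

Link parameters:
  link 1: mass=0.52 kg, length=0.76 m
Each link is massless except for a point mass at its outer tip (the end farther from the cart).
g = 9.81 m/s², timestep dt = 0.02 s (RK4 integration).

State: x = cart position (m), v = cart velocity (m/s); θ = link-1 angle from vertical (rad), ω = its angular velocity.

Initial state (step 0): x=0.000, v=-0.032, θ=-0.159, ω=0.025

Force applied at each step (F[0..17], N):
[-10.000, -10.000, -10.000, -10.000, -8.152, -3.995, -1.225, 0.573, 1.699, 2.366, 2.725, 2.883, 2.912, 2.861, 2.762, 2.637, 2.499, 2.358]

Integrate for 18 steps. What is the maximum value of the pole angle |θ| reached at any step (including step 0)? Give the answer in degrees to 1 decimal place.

apply F[0]=-10.000 → step 1: x=-0.002, v=-0.185, θ=-0.157, ω=0.183
apply F[1]=-10.000 → step 2: x=-0.007, v=-0.339, θ=-0.152, ω=0.343
apply F[2]=-10.000 → step 3: x=-0.016, v=-0.493, θ=-0.143, ω=0.506
apply F[3]=-10.000 → step 4: x=-0.027, v=-0.648, θ=-0.131, ω=0.673
apply F[4]=-8.152 → step 5: x=-0.041, v=-0.774, θ=-0.117, ω=0.806
apply F[5]=-3.995 → step 6: x=-0.057, v=-0.833, θ=-0.100, ω=0.854
apply F[6]=-1.225 → step 7: x=-0.074, v=-0.846, θ=-0.083, ω=0.847
apply F[7]=+0.573 → step 8: x=-0.091, v=-0.830, θ=-0.066, ω=0.808
apply F[8]=+1.699 → step 9: x=-0.107, v=-0.797, θ=-0.051, ω=0.749
apply F[9]=+2.366 → step 10: x=-0.123, v=-0.753, θ=-0.037, ω=0.681
apply F[10]=+2.725 → step 11: x=-0.137, v=-0.705, θ=-0.024, ω=0.609
apply F[11]=+2.883 → step 12: x=-0.151, v=-0.655, θ=-0.012, ω=0.539
apply F[12]=+2.912 → step 13: x=-0.164, v=-0.606, θ=-0.002, ω=0.472
apply F[13]=+2.861 → step 14: x=-0.175, v=-0.558, θ=0.007, ω=0.410
apply F[14]=+2.762 → step 15: x=-0.186, v=-0.512, θ=0.014, ω=0.353
apply F[15]=+2.637 → step 16: x=-0.196, v=-0.470, θ=0.021, ω=0.301
apply F[16]=+2.499 → step 17: x=-0.205, v=-0.430, θ=0.026, ω=0.254
apply F[17]=+2.358 → step 18: x=-0.213, v=-0.392, θ=0.031, ω=0.213
Max |angle| over trajectory = 0.159 rad = 9.1°.

Answer: 9.1°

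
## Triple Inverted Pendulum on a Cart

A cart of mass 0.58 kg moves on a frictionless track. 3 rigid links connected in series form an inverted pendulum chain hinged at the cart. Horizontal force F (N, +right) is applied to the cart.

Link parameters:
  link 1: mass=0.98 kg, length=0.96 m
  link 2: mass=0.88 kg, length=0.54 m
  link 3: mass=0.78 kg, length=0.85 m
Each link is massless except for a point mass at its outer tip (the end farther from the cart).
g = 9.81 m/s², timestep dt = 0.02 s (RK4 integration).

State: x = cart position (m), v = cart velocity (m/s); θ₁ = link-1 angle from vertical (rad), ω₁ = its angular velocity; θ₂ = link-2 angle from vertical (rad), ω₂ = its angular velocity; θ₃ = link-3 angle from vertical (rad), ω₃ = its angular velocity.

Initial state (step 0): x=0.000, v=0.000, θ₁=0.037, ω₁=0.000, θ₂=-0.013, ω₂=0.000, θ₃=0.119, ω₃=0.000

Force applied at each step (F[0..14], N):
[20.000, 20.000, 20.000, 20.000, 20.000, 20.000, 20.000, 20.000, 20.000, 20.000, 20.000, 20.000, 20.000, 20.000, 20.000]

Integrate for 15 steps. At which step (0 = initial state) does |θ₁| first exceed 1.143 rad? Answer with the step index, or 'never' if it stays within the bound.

Answer: never

Derivation:
apply F[0]=+20.000 → step 1: x=0.007, v=0.656, θ₁=0.030, ω₁=-0.658, θ₂=-0.014, ω₂=-0.097, θ₃=0.120, ω₃=0.062
apply F[1]=+20.000 → step 2: x=0.026, v=1.327, θ₁=0.011, ω₁=-1.340, θ₂=-0.017, ω₂=-0.173, θ₃=0.121, ω₃=0.118
apply F[2]=+20.000 → step 3: x=0.060, v=2.019, θ₁=-0.023, ω₁=-2.058, θ₂=-0.021, ω₂=-0.213, θ₃=0.124, ω₃=0.160
apply F[3]=+20.000 → step 4: x=0.107, v=2.717, θ₁=-0.072, ω₁=-2.795, θ₂=-0.025, ω₂=-0.221, θ₃=0.128, ω₃=0.175
apply F[4]=+20.000 → step 5: x=0.168, v=3.375, θ₁=-0.135, ω₁=-3.489, θ₂=-0.029, ω₂=-0.231, θ₃=0.131, ω₃=0.154
apply F[5]=+20.000 → step 6: x=0.241, v=3.931, θ₁=-0.211, ω₁=-4.053, θ₂=-0.035, ω₂=-0.307, θ₃=0.134, ω₃=0.094
apply F[6]=+20.000 → step 7: x=0.324, v=4.346, θ₁=-0.296, ω₁=-4.435, θ₂=-0.043, ω₂=-0.498, θ₃=0.135, ω₃=0.005
apply F[7]=+20.000 → step 8: x=0.414, v=4.628, θ₁=-0.387, ω₁=-4.651, θ₂=-0.055, ω₂=-0.808, θ₃=0.134, ω₃=-0.098
apply F[8]=+20.000 → step 9: x=0.509, v=4.810, θ₁=-0.481, ω₁=-4.750, θ₂=-0.075, ω₂=-1.208, θ₃=0.131, ω₃=-0.206
apply F[9]=+20.000 → step 10: x=0.606, v=4.920, θ₁=-0.576, ω₁=-4.777, θ₂=-0.104, ω₂=-1.663, θ₃=0.125, ω₃=-0.318
apply F[10]=+20.000 → step 11: x=0.705, v=4.981, θ₁=-0.672, ω₁=-4.763, θ₂=-0.142, ω₂=-2.146, θ₃=0.118, ω₃=-0.435
apply F[11]=+20.000 → step 12: x=0.805, v=5.004, θ₁=-0.767, ω₁=-4.723, θ₂=-0.190, ω₂=-2.638, θ₃=0.108, ω₃=-0.561
apply F[12]=+20.000 → step 13: x=0.905, v=4.997, θ₁=-0.861, ω₁=-4.667, θ₂=-0.248, ω₂=-3.127, θ₃=0.095, ω₃=-0.702
apply F[13]=+20.000 → step 14: x=1.005, v=4.965, θ₁=-0.953, ω₁=-4.599, θ₂=-0.315, ω₂=-3.602, θ₃=0.080, ω₃=-0.864
apply F[14]=+20.000 → step 15: x=1.104, v=4.910, θ₁=-1.045, ω₁=-4.521, θ₂=-0.392, ω₂=-4.055, θ₃=0.061, ω₃=-1.051
max |θ₁| = 1.045 ≤ 1.143 over all 16 states.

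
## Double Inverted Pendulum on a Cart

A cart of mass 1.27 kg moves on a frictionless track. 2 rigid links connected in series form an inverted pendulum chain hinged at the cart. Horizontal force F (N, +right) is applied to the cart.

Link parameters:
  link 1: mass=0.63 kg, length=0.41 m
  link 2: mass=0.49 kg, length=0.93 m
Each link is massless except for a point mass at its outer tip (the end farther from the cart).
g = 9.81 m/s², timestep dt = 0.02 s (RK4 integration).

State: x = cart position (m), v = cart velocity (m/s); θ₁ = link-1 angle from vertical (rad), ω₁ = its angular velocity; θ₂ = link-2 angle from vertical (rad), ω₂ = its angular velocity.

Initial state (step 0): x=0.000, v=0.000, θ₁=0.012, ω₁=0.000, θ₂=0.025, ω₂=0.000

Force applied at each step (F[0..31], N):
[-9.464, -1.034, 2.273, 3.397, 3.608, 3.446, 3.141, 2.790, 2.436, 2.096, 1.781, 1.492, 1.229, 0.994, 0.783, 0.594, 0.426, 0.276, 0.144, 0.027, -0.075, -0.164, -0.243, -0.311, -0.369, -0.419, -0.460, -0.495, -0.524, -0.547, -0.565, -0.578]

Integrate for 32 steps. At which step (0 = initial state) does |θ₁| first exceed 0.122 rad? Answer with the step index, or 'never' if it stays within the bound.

apply F[0]=-9.464 → step 1: x=-0.002, v=-0.151, θ₁=0.016, ω₁=0.371, θ₂=0.025, ω₂=0.004
apply F[1]=-1.034 → step 2: x=-0.005, v=-0.171, θ₁=0.024, ω₁=0.426, θ₂=0.025, ω₂=0.006
apply F[2]=+2.273 → step 3: x=-0.008, v=-0.140, θ₁=0.032, ω₁=0.365, θ₂=0.025, ω₂=0.005
apply F[3]=+3.397 → step 4: x=-0.010, v=-0.092, θ₁=0.038, ω₁=0.269, θ₂=0.025, ω₂=0.002
apply F[4]=+3.608 → step 5: x=-0.012, v=-0.043, θ₁=0.042, ω₁=0.173, θ₂=0.025, ω₂=-0.004
apply F[5]=+3.446 → step 6: x=-0.012, v=0.004, θ₁=0.045, ω₁=0.087, θ₂=0.025, ω₂=-0.011
apply F[6]=+3.141 → step 7: x=-0.011, v=0.045, θ₁=0.046, ω₁=0.015, θ₂=0.025, ω₂=-0.018
apply F[7]=+2.790 → step 8: x=-0.010, v=0.081, θ₁=0.046, ω₁=-0.042, θ₂=0.024, ω₂=-0.026
apply F[8]=+2.436 → step 9: x=-0.008, v=0.112, θ₁=0.044, ω₁=-0.087, θ₂=0.024, ω₂=-0.034
apply F[9]=+2.096 → step 10: x=-0.006, v=0.137, θ₁=0.042, ω₁=-0.121, θ₂=0.023, ω₂=-0.042
apply F[10]=+1.781 → step 11: x=-0.003, v=0.158, θ₁=0.040, ω₁=-0.146, θ₂=0.022, ω₂=-0.049
apply F[11]=+1.492 → step 12: x=0.001, v=0.175, θ₁=0.037, ω₁=-0.163, θ₂=0.021, ω₂=-0.055
apply F[12]=+1.229 → step 13: x=0.004, v=0.189, θ₁=0.033, ω₁=-0.173, θ₂=0.020, ω₂=-0.060
apply F[13]=+0.994 → step 14: x=0.008, v=0.199, θ₁=0.030, ω₁=-0.179, θ₂=0.019, ω₂=-0.065
apply F[14]=+0.783 → step 15: x=0.012, v=0.206, θ₁=0.026, ω₁=-0.180, θ₂=0.017, ω₂=-0.068
apply F[15]=+0.594 → step 16: x=0.016, v=0.212, θ₁=0.022, ω₁=-0.178, θ₂=0.016, ω₂=-0.071
apply F[16]=+0.426 → step 17: x=0.021, v=0.215, θ₁=0.019, ω₁=-0.174, θ₂=0.015, ω₂=-0.073
apply F[17]=+0.276 → step 18: x=0.025, v=0.216, θ₁=0.016, ω₁=-0.168, θ₂=0.013, ω₂=-0.074
apply F[18]=+0.144 → step 19: x=0.029, v=0.216, θ₁=0.012, ω₁=-0.160, θ₂=0.012, ω₂=-0.075
apply F[19]=+0.027 → step 20: x=0.034, v=0.214, θ₁=0.009, ω₁=-0.152, θ₂=0.010, ω₂=-0.075
apply F[20]=-0.075 → step 21: x=0.038, v=0.212, θ₁=0.006, ω₁=-0.142, θ₂=0.009, ω₂=-0.074
apply F[21]=-0.164 → step 22: x=0.042, v=0.209, θ₁=0.003, ω₁=-0.133, θ₂=0.007, ω₂=-0.073
apply F[22]=-0.243 → step 23: x=0.046, v=0.204, θ₁=0.001, ω₁=-0.123, θ₂=0.006, ω₂=-0.072
apply F[23]=-0.311 → step 24: x=0.050, v=0.199, θ₁=-0.001, ω₁=-0.113, θ₂=0.004, ω₂=-0.070
apply F[24]=-0.369 → step 25: x=0.054, v=0.194, θ₁=-0.004, ω₁=-0.104, θ₂=0.003, ω₂=-0.067
apply F[25]=-0.419 → step 26: x=0.058, v=0.188, θ₁=-0.006, ω₁=-0.094, θ₂=0.002, ω₂=-0.065
apply F[26]=-0.460 → step 27: x=0.062, v=0.182, θ₁=-0.007, ω₁=-0.085, θ₂=0.000, ω₂=-0.062
apply F[27]=-0.495 → step 28: x=0.065, v=0.176, θ₁=-0.009, ω₁=-0.077, θ₂=-0.001, ω₂=-0.059
apply F[28]=-0.524 → step 29: x=0.069, v=0.169, θ₁=-0.010, ω₁=-0.068, θ₂=-0.002, ω₂=-0.056
apply F[29]=-0.547 → step 30: x=0.072, v=0.163, θ₁=-0.012, ω₁=-0.060, θ₂=-0.003, ω₂=-0.053
apply F[30]=-0.565 → step 31: x=0.075, v=0.156, θ₁=-0.013, ω₁=-0.053, θ₂=-0.004, ω₂=-0.050
apply F[31]=-0.578 → step 32: x=0.078, v=0.149, θ₁=-0.014, ω₁=-0.046, θ₂=-0.005, ω₂=-0.046
max |θ₁| = 0.046 ≤ 0.122 over all 33 states.

Answer: never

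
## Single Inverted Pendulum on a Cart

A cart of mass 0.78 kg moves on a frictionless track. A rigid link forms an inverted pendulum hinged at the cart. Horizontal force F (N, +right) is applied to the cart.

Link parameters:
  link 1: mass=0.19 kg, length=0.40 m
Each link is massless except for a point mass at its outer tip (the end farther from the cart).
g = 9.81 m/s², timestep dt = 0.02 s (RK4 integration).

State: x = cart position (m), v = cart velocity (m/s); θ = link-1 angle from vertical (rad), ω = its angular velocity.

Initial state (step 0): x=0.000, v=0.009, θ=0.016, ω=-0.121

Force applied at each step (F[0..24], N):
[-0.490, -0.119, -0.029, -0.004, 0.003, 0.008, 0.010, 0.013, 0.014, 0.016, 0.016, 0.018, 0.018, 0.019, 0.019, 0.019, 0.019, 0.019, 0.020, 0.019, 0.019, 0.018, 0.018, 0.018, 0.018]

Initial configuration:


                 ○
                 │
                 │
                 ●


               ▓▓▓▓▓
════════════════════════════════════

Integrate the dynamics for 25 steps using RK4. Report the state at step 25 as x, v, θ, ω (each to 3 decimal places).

apply F[0]=-0.490 → step 1: x=0.000, v=-0.004, θ=0.014, ω=-0.080
apply F[1]=-0.119 → step 2: x=-0.000, v=-0.008, θ=0.013, ω=-0.065
apply F[2]=-0.029 → step 3: x=-0.000, v=-0.009, θ=0.011, ω=-0.056
apply F[3]=-0.004 → step 4: x=-0.000, v=-0.010, θ=0.010, ω=-0.049
apply F[4]=+0.003 → step 5: x=-0.001, v=-0.010, θ=0.009, ω=-0.043
apply F[5]=+0.008 → step 6: x=-0.001, v=-0.011, θ=0.009, ω=-0.038
apply F[6]=+0.010 → step 7: x=-0.001, v=-0.011, θ=0.008, ω=-0.034
apply F[7]=+0.013 → step 8: x=-0.001, v=-0.011, θ=0.007, ω=-0.030
apply F[8]=+0.014 → step 9: x=-0.001, v=-0.011, θ=0.007, ω=-0.027
apply F[9]=+0.016 → step 10: x=-0.002, v=-0.011, θ=0.006, ω=-0.024
apply F[10]=+0.016 → step 11: x=-0.002, v=-0.010, θ=0.006, ω=-0.021
apply F[11]=+0.018 → step 12: x=-0.002, v=-0.010, θ=0.005, ω=-0.019
apply F[12]=+0.018 → step 13: x=-0.002, v=-0.010, θ=0.005, ω=-0.017
apply F[13]=+0.019 → step 14: x=-0.003, v=-0.010, θ=0.005, ω=-0.015
apply F[14]=+0.019 → step 15: x=-0.003, v=-0.009, θ=0.004, ω=-0.014
apply F[15]=+0.019 → step 16: x=-0.003, v=-0.009, θ=0.004, ω=-0.013
apply F[16]=+0.019 → step 17: x=-0.003, v=-0.009, θ=0.004, ω=-0.011
apply F[17]=+0.019 → step 18: x=-0.003, v=-0.009, θ=0.004, ω=-0.010
apply F[18]=+0.020 → step 19: x=-0.003, v=-0.008, θ=0.003, ω=-0.009
apply F[19]=+0.019 → step 20: x=-0.004, v=-0.008, θ=0.003, ω=-0.009
apply F[20]=+0.019 → step 21: x=-0.004, v=-0.008, θ=0.003, ω=-0.008
apply F[21]=+0.018 → step 22: x=-0.004, v=-0.007, θ=0.003, ω=-0.007
apply F[22]=+0.018 → step 23: x=-0.004, v=-0.007, θ=0.003, ω=-0.007
apply F[23]=+0.018 → step 24: x=-0.004, v=-0.007, θ=0.003, ω=-0.006
apply F[24]=+0.018 → step 25: x=-0.004, v=-0.006, θ=0.003, ω=-0.006

Answer: x=-0.004, v=-0.006, θ=0.003, ω=-0.006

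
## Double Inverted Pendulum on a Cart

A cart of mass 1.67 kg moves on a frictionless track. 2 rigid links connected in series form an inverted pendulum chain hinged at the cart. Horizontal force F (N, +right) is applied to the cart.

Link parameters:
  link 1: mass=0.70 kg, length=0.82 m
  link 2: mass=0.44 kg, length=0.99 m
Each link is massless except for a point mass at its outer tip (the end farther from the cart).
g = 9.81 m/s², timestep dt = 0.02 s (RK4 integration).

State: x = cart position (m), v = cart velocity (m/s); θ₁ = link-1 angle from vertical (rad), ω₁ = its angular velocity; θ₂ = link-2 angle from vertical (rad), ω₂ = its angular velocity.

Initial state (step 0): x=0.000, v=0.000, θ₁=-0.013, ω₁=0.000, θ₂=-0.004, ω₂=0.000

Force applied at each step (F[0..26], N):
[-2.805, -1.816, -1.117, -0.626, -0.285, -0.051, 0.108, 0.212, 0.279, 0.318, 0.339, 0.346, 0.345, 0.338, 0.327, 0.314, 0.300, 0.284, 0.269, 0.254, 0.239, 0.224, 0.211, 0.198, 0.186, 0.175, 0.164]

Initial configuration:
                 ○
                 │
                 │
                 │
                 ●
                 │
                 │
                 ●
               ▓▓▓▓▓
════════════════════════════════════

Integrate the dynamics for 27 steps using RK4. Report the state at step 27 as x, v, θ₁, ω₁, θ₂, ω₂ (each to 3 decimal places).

Answer: x=-0.022, v=-0.009, θ₁=0.003, ω₁=-0.001, θ₂=0.001, ω₂=0.004

Derivation:
apply F[0]=-2.805 → step 1: x=-0.000, v=-0.032, θ₁=-0.013, ω₁=0.034, θ₂=-0.004, ω₂=0.003
apply F[1]=-1.816 → step 2: x=-0.001, v=-0.052, θ₁=-0.012, ω₁=0.055, θ₂=-0.004, ω₂=0.006
apply F[2]=-1.117 → step 3: x=-0.002, v=-0.064, θ₁=-0.011, ω₁=0.065, θ₂=-0.004, ω₂=0.008
apply F[3]=-0.626 → step 4: x=-0.004, v=-0.070, θ₁=-0.009, ω₁=0.070, θ₂=-0.004, ω₂=0.010
apply F[4]=-0.285 → step 5: x=-0.005, v=-0.072, θ₁=-0.008, ω₁=0.070, θ₂=-0.003, ω₂=0.012
apply F[5]=-0.051 → step 6: x=-0.007, v=-0.072, θ₁=-0.006, ω₁=0.067, θ₂=-0.003, ω₂=0.013
apply F[6]=+0.108 → step 7: x=-0.008, v=-0.070, θ₁=-0.005, ω₁=0.063, θ₂=-0.003, ω₂=0.014
apply F[7]=+0.212 → step 8: x=-0.009, v=-0.067, θ₁=-0.004, ω₁=0.057, θ₂=-0.003, ω₂=0.014
apply F[8]=+0.279 → step 9: x=-0.011, v=-0.063, θ₁=-0.003, ω₁=0.052, θ₂=-0.002, ω₂=0.015
apply F[9]=+0.318 → step 10: x=-0.012, v=-0.059, θ₁=-0.002, ω₁=0.046, θ₂=-0.002, ω₂=0.015
apply F[10]=+0.339 → step 11: x=-0.013, v=-0.055, θ₁=-0.001, ω₁=0.041, θ₂=-0.002, ω₂=0.015
apply F[11]=+0.346 → step 12: x=-0.014, v=-0.050, θ₁=-0.000, ω₁=0.036, θ₂=-0.001, ω₂=0.014
apply F[12]=+0.345 → step 13: x=-0.015, v=-0.046, θ₁=0.000, ω₁=0.031, θ₂=-0.001, ω₂=0.014
apply F[13]=+0.338 → step 14: x=-0.016, v=-0.042, θ₁=0.001, ω₁=0.026, θ₂=-0.001, ω₂=0.013
apply F[14]=+0.327 → step 15: x=-0.017, v=-0.038, θ₁=0.001, ω₁=0.022, θ₂=-0.001, ω₂=0.013
apply F[15]=+0.314 → step 16: x=-0.017, v=-0.035, θ₁=0.002, ω₁=0.019, θ₂=-0.000, ω₂=0.012
apply F[16]=+0.300 → step 17: x=-0.018, v=-0.032, θ₁=0.002, ω₁=0.016, θ₂=-0.000, ω₂=0.011
apply F[17]=+0.284 → step 18: x=-0.019, v=-0.029, θ₁=0.002, ω₁=0.013, θ₂=0.000, ω₂=0.011
apply F[18]=+0.269 → step 19: x=-0.019, v=-0.026, θ₁=0.003, ω₁=0.010, θ₂=0.000, ω₂=0.010
apply F[19]=+0.254 → step 20: x=-0.020, v=-0.023, θ₁=0.003, ω₁=0.008, θ₂=0.001, ω₂=0.009
apply F[20]=+0.239 → step 21: x=-0.020, v=-0.021, θ₁=0.003, ω₁=0.006, θ₂=0.001, ω₂=0.008
apply F[21]=+0.224 → step 22: x=-0.021, v=-0.018, θ₁=0.003, ω₁=0.004, θ₂=0.001, ω₂=0.008
apply F[22]=+0.211 → step 23: x=-0.021, v=-0.016, θ₁=0.003, ω₁=0.003, θ₂=0.001, ω₂=0.007
apply F[23]=+0.198 → step 24: x=-0.021, v=-0.014, θ₁=0.003, ω₁=0.002, θ₂=0.001, ω₂=0.006
apply F[24]=+0.186 → step 25: x=-0.021, v=-0.012, θ₁=0.003, ω₁=0.001, θ₂=0.001, ω₂=0.005
apply F[25]=+0.175 → step 26: x=-0.022, v=-0.011, θ₁=0.003, ω₁=-0.000, θ₂=0.001, ω₂=0.005
apply F[26]=+0.164 → step 27: x=-0.022, v=-0.009, θ₁=0.003, ω₁=-0.001, θ₂=0.001, ω₂=0.004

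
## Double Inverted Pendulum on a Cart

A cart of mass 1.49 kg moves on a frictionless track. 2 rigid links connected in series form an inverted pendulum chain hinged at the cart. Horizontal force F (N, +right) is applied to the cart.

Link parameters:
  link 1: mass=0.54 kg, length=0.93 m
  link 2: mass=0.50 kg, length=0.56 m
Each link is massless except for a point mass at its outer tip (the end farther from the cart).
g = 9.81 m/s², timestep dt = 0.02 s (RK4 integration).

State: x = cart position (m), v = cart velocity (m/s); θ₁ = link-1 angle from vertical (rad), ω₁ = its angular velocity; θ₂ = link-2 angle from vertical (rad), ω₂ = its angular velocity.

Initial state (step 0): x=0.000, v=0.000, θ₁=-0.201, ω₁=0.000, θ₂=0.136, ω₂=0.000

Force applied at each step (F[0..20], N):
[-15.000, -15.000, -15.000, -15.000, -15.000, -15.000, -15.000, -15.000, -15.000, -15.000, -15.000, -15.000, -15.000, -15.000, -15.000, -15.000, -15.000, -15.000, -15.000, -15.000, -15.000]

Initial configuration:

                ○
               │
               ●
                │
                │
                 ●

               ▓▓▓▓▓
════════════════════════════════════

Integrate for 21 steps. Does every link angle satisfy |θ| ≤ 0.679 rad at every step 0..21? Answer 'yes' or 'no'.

apply F[0]=-15.000 → step 1: x=-0.002, v=-0.173, θ₁=-0.200, ω₁=0.076, θ₂=0.138, ω₂=0.234
apply F[1]=-15.000 → step 2: x=-0.007, v=-0.346, θ₁=-0.198, ω₁=0.153, θ₂=0.145, ω₂=0.469
apply F[2]=-15.000 → step 3: x=-0.016, v=-0.520, θ₁=-0.194, ω₁=0.231, θ₂=0.157, ω₂=0.706
apply F[3]=-15.000 → step 4: x=-0.028, v=-0.695, θ₁=-0.189, ω₁=0.312, θ₂=0.174, ω₂=0.944
apply F[4]=-15.000 → step 5: x=-0.043, v=-0.871, θ₁=-0.182, ω₁=0.397, θ₂=0.195, ω₂=1.185
apply F[5]=-15.000 → step 6: x=-0.063, v=-1.049, θ₁=-0.173, ω₁=0.488, θ₂=0.221, ω₂=1.427
apply F[6]=-15.000 → step 7: x=-0.085, v=-1.230, θ₁=-0.162, ω₁=0.584, θ₂=0.252, ω₂=1.671
apply F[7]=-15.000 → step 8: x=-0.112, v=-1.412, θ₁=-0.149, ω₁=0.689, θ₂=0.288, ω₂=1.915
apply F[8]=-15.000 → step 9: x=-0.142, v=-1.598, θ₁=-0.134, ω₁=0.804, θ₂=0.329, ω₂=2.157
apply F[9]=-15.000 → step 10: x=-0.176, v=-1.786, θ₁=-0.117, ω₁=0.931, θ₂=0.374, ω₂=2.394
apply F[10]=-15.000 → step 11: x=-0.213, v=-1.977, θ₁=-0.097, ω₁=1.072, θ₂=0.424, ω₂=2.623
apply F[11]=-15.000 → step 12: x=-0.255, v=-2.171, θ₁=-0.074, ω₁=1.230, θ₂=0.479, ω₂=2.839
apply F[12]=-15.000 → step 13: x=-0.300, v=-2.367, θ₁=-0.048, ω₁=1.407, θ₂=0.538, ω₂=3.038
apply F[13]=-15.000 → step 14: x=-0.349, v=-2.567, θ₁=-0.018, ω₁=1.604, θ₂=0.600, ω₂=3.214
apply F[14]=-15.000 → step 15: x=-0.403, v=-2.768, θ₁=0.017, ω₁=1.823, θ₂=0.666, ω₂=3.360
apply F[15]=-15.000 → step 16: x=-0.460, v=-2.971, θ₁=0.055, ω₁=2.066, θ₂=0.734, ω₂=3.468
apply F[16]=-15.000 → step 17: x=-0.522, v=-3.173, θ₁=0.099, ω₁=2.331, θ₂=0.805, ω₂=3.531
apply F[17]=-15.000 → step 18: x=-0.587, v=-3.375, θ₁=0.149, ω₁=2.617, θ₂=0.875, ω₂=3.539
apply F[18]=-15.000 → step 19: x=-0.657, v=-3.573, θ₁=0.204, ω₁=2.924, θ₂=0.946, ω₂=3.484
apply F[19]=-15.000 → step 20: x=-0.730, v=-3.766, θ₁=0.266, ω₁=3.247, θ₂=1.014, ω₂=3.357
apply F[20]=-15.000 → step 21: x=-0.807, v=-3.949, θ₁=0.334, ω₁=3.583, θ₂=1.079, ω₂=3.152
Max |angle| over trajectory = 1.079 rad; bound = 0.679 → exceeded.

Answer: no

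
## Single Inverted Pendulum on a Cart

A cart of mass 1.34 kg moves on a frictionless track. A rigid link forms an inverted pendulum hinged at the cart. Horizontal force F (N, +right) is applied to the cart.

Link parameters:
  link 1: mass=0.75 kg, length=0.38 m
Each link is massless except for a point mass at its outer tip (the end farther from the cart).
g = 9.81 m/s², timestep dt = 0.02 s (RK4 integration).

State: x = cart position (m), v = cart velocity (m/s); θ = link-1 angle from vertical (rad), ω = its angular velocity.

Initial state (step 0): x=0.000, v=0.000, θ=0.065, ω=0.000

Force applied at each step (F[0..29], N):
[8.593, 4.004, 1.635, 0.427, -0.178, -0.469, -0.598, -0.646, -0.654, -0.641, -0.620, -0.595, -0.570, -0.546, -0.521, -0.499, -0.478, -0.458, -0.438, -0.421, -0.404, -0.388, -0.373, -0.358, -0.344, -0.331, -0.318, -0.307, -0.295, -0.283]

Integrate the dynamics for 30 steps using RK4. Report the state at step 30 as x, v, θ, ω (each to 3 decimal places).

apply F[0]=+8.593 → step 1: x=0.001, v=0.121, θ=0.062, ω=-0.285
apply F[1]=+4.004 → step 2: x=0.004, v=0.174, θ=0.055, ω=-0.394
apply F[2]=+1.635 → step 3: x=0.008, v=0.193, θ=0.047, ω=-0.417
apply F[3]=+0.427 → step 4: x=0.012, v=0.195, θ=0.039, ω=-0.399
apply F[4]=-0.178 → step 5: x=0.016, v=0.188, θ=0.032, ω=-0.364
apply F[5]=-0.469 → step 6: x=0.019, v=0.178, θ=0.025, ω=-0.323
apply F[6]=-0.598 → step 7: x=0.023, v=0.167, θ=0.019, ω=-0.282
apply F[7]=-0.646 → step 8: x=0.026, v=0.155, θ=0.013, ω=-0.244
apply F[8]=-0.654 → step 9: x=0.029, v=0.144, θ=0.009, ω=-0.209
apply F[9]=-0.641 → step 10: x=0.032, v=0.134, θ=0.005, ω=-0.178
apply F[10]=-0.620 → step 11: x=0.034, v=0.125, θ=0.002, ω=-0.151
apply F[11]=-0.595 → step 12: x=0.037, v=0.116, θ=-0.001, ω=-0.128
apply F[12]=-0.570 → step 13: x=0.039, v=0.107, θ=-0.003, ω=-0.107
apply F[13]=-0.546 → step 14: x=0.041, v=0.100, θ=-0.005, ω=-0.090
apply F[14]=-0.521 → step 15: x=0.043, v=0.093, θ=-0.007, ω=-0.074
apply F[15]=-0.499 → step 16: x=0.045, v=0.086, θ=-0.008, ω=-0.061
apply F[16]=-0.478 → step 17: x=0.046, v=0.080, θ=-0.010, ω=-0.049
apply F[17]=-0.458 → step 18: x=0.048, v=0.074, θ=-0.010, ω=-0.039
apply F[18]=-0.438 → step 19: x=0.049, v=0.069, θ=-0.011, ω=-0.031
apply F[19]=-0.421 → step 20: x=0.051, v=0.064, θ=-0.012, ω=-0.023
apply F[20]=-0.404 → step 21: x=0.052, v=0.059, θ=-0.012, ω=-0.017
apply F[21]=-0.388 → step 22: x=0.053, v=0.055, θ=-0.012, ω=-0.012
apply F[22]=-0.373 → step 23: x=0.054, v=0.050, θ=-0.013, ω=-0.007
apply F[23]=-0.358 → step 24: x=0.055, v=0.046, θ=-0.013, ω=-0.003
apply F[24]=-0.344 → step 25: x=0.056, v=0.043, θ=-0.013, ω=0.000
apply F[25]=-0.331 → step 26: x=0.057, v=0.039, θ=-0.013, ω=0.003
apply F[26]=-0.318 → step 27: x=0.057, v=0.036, θ=-0.013, ω=0.006
apply F[27]=-0.307 → step 28: x=0.058, v=0.032, θ=-0.012, ω=0.008
apply F[28]=-0.295 → step 29: x=0.059, v=0.029, θ=-0.012, ω=0.009
apply F[29]=-0.283 → step 30: x=0.059, v=0.027, θ=-0.012, ω=0.011

Answer: x=0.059, v=0.027, θ=-0.012, ω=0.011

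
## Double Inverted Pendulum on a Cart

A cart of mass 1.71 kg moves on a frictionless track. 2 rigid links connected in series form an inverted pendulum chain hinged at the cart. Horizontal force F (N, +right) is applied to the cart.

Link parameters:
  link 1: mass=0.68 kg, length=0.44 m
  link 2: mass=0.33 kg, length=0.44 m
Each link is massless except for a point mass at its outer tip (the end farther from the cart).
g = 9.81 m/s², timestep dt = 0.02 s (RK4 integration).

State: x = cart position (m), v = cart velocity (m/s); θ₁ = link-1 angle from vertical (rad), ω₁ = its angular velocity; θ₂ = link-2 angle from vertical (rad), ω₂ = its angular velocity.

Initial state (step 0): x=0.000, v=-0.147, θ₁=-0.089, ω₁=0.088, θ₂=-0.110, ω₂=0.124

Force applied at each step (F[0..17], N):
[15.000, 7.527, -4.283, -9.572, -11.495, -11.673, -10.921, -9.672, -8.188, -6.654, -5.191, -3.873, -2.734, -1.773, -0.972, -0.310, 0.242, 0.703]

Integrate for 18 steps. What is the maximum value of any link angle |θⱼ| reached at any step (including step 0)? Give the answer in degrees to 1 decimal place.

Answer: 7.6°

Derivation:
apply F[0]=+15.000 → step 1: x=-0.001, v=0.038, θ₁=-0.092, ω₁=-0.367, θ₂=-0.108, ω₂=0.112
apply F[1]=+7.527 → step 2: x=0.001, v=0.136, θ₁=-0.102, ω₁=-0.630, θ₂=-0.105, ω₂=0.106
apply F[2]=-4.283 → step 3: x=0.003, v=0.099, θ₁=-0.114, ω₁=-0.594, θ₂=-0.103, ω₂=0.108
apply F[3]=-9.572 → step 4: x=0.004, v=0.001, θ₁=-0.124, ω₁=-0.431, θ₂=-0.101, ω₂=0.120
apply F[4]=-11.495 → step 5: x=0.003, v=-0.118, θ₁=-0.131, ω₁=-0.226, θ₂=-0.098, ω₂=0.140
apply F[5]=-11.673 → step 6: x=-0.001, v=-0.238, θ₁=-0.133, ω₁=-0.022, θ₂=-0.095, ω₂=0.165
apply F[6]=-10.921 → step 7: x=-0.007, v=-0.349, θ₁=-0.132, ω₁=0.160, θ₂=-0.092, ω₂=0.193
apply F[7]=-9.672 → step 8: x=-0.015, v=-0.447, θ₁=-0.127, ω₁=0.313, θ₂=-0.088, ω₂=0.220
apply F[8]=-8.188 → step 9: x=-0.024, v=-0.528, θ₁=-0.120, ω₁=0.432, θ₂=-0.083, ω₂=0.247
apply F[9]=-6.654 → step 10: x=-0.035, v=-0.592, θ₁=-0.110, ω₁=0.518, θ₂=-0.078, ω₂=0.270
apply F[10]=-5.191 → step 11: x=-0.048, v=-0.640, θ₁=-0.099, ω₁=0.575, θ₂=-0.072, ω₂=0.290
apply F[11]=-3.873 → step 12: x=-0.061, v=-0.675, θ₁=-0.087, ω₁=0.606, θ₂=-0.066, ω₂=0.305
apply F[12]=-2.734 → step 13: x=-0.075, v=-0.698, θ₁=-0.075, ω₁=0.618, θ₂=-0.060, ω₂=0.317
apply F[13]=-1.773 → step 14: x=-0.089, v=-0.710, θ₁=-0.063, ω₁=0.613, θ₂=-0.054, ω₂=0.325
apply F[14]=-0.972 → step 15: x=-0.103, v=-0.715, θ₁=-0.051, ω₁=0.598, θ₂=-0.047, ω₂=0.329
apply F[15]=-0.310 → step 16: x=-0.117, v=-0.714, θ₁=-0.039, ω₁=0.574, θ₂=-0.041, ω₂=0.330
apply F[16]=+0.242 → step 17: x=-0.132, v=-0.707, θ₁=-0.028, ω₁=0.545, θ₂=-0.034, ω₂=0.328
apply F[17]=+0.703 → step 18: x=-0.146, v=-0.696, θ₁=-0.017, ω₁=0.512, θ₂=-0.027, ω₂=0.323
Max |angle| over trajectory = 0.133 rad = 7.6°.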